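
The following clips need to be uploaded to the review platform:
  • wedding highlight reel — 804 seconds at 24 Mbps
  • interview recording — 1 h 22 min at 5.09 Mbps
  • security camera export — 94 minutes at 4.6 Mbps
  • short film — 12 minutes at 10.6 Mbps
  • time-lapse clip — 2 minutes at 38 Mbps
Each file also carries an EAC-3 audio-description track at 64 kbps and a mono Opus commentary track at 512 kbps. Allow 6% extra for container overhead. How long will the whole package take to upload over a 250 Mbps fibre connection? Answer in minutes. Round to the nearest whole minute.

6 minutes

Audio total: 64 + 512 = 576 kbps = 0.576 Mbps.
wedding highlight reel: 24.576 Mbps × 804 s × 1.06 = 20944.7 Mb
interview recording: 5.666 Mbps × 4920 s × 1.06 = 29549.3 Mb
security camera export: 5.176 Mbps × 5640 s × 1.06 = 30944.2 Mb
short film: 11.176 Mbps × 720 s × 1.06 = 8529.5 Mb
time-lapse clip: 38.576 Mbps × 120 s × 1.06 = 4906.9 Mb
Total: 94874.6 Mb = 11859.3 MB.
At 250 Mbps: 94874.6 / 250 = 379 s ≈ 6.32 minutes.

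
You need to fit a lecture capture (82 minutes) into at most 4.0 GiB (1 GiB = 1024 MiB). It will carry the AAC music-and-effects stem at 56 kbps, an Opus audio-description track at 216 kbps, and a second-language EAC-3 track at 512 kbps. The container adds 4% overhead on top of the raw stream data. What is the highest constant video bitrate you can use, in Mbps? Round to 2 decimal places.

Budget: 4.0 GiB = 34359.7 Mb.
Stream payload after overhead: 34359.7 / 1.04 = 33038.2 Mb.
82 min = 4920 s
Total bitrate budget: 33038.2 Mb / 4920 s = 6.715 Mbps.
Audio total: 56 + 216 + 512 = 784 kbps = 0.784 Mbps.
Video: 6.715 − 0.784 = 5.931 Mbps.

5.93 Mbps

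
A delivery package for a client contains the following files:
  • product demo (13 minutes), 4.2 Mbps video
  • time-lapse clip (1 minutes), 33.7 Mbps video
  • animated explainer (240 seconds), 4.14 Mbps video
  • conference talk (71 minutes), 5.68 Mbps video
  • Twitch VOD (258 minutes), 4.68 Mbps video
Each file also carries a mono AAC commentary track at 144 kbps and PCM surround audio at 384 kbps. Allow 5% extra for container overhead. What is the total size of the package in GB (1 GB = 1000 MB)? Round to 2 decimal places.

14.95 GB

Audio total: 144 + 384 = 528 kbps = 0.528 Mbps.
product demo: 4.728 Mbps × 780 s × 1.05 = 3872.2 Mb
time-lapse clip: 34.228 Mbps × 60 s × 1.05 = 2156.4 Mb
animated explainer: 4.668 Mbps × 240 s × 1.05 = 1176.3 Mb
conference talk: 6.208 Mbps × 4260 s × 1.05 = 27768.4 Mb
Twitch VOD: 5.208 Mbps × 15480 s × 1.05 = 84650.8 Mb
Total: 119624.1 Mb = 14953.0 MB.
= 14.95 GB.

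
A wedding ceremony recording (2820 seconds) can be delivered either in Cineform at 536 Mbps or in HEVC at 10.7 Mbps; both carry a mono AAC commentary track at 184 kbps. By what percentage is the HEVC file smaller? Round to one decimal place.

Audio: 184 kbps = 0.184 Mbps.
Cineform: 536.184 Mbps × 2820 s = 1512038.9 Mb = 189.005 GB.
HEVC: 10.884 Mbps × 2820 s = 30692.9 Mb = 3.837 GB.
Reduction: (1 − 3.837/189.005) × 100 = 97.97%.

98.0%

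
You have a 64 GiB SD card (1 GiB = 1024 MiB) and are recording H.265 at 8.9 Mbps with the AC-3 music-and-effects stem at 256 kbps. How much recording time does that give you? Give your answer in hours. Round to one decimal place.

16.7 hours

Audio: 256 kbps = 0.256 Mbps.
Total bitrate: 8.9 + 0.256 = 9.156 Mbps.
Capacity: 64 GiB = 549,756 Mb.
Recording time: 549,756 / 9.156 = 60,043 s ≈ 16.7 hours.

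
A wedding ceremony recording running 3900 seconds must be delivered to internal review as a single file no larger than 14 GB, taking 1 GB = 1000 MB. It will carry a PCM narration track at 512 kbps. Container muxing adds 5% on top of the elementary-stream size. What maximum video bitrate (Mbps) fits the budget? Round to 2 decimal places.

Budget: 14 GB = 112000.0 Mb.
Stream payload after overhead: 112000.0 / 1.05 = 106666.7 Mb.
Total bitrate budget: 106666.7 Mb / 3900 s = 27.350 Mbps.
Audio: 512 kbps = 0.512 Mbps.
Video: 27.350 − 0.512 = 26.838 Mbps.

26.84 Mbps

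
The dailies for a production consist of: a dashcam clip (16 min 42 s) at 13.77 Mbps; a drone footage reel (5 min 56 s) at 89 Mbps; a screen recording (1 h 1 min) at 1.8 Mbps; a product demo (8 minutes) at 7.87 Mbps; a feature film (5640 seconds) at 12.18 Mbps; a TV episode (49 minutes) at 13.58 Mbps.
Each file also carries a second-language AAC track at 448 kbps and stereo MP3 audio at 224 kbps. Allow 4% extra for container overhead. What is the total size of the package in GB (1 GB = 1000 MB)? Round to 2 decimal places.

22.61 GB

Audio total: 448 + 224 = 672 kbps = 0.672 Mbps.
dashcam clip: 14.442 Mbps × 1002 s × 1.04 = 15049.7 Mb
drone footage reel: 89.672 Mbps × 356 s × 1.04 = 33200.2 Mb
screen recording: 2.472 Mbps × 3660 s × 1.04 = 9409.4 Mb
product demo: 8.542 Mbps × 480 s × 1.04 = 4264.2 Mb
feature film: 12.852 Mbps × 5640 s × 1.04 = 75384.7 Mb
TV episode: 14.252 Mbps × 2940 s × 1.04 = 43576.9 Mb
Total: 180885.1 Mb = 22610.6 MB.
= 22.61 GB.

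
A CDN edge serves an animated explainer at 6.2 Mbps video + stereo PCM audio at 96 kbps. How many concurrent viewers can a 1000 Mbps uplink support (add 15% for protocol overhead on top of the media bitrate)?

138

Audio: 96 kbps = 0.096 Mbps.
Per-viewer media rate: 6.296 Mbps.
On the wire with 15% overhead: 7.240 Mbps.
1000 Mbps = 1,000 Mbps; 1,000 / 7.240 = 138.11 → 138 viewers.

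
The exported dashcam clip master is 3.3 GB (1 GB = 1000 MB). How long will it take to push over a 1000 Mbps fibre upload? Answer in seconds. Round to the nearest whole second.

26 seconds

File: 3.3 GB = 26400.0 Mb.
At 1000 Mbps: 26400.0 / 1000 = 26.4 s ≈ 26.4 seconds.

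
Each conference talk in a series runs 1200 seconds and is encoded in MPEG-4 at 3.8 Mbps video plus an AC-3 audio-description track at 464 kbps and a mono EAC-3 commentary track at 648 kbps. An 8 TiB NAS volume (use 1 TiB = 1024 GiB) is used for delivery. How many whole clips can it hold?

11938

Audio total: 464 + 648 = 1112 kbps = 1.112 Mbps.
Total bitrate: 4.912 Mbps.
Per item: 4.912 Mbps × 1200 s = 5,894 Mb = 736.8 MB.
Capacity: 8 TiB = 70,368,744 Mb; 11938.24 items → 11938 complete.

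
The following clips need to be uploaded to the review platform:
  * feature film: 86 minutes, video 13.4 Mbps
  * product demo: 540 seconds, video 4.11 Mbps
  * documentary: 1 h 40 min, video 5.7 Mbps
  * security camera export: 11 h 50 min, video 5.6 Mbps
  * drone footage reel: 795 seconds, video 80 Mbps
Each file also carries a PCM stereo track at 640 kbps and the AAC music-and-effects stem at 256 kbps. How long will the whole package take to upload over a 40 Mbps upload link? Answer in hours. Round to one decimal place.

3.2 hours

Audio total: 640 + 256 = 896 kbps = 0.896 Mbps.
feature film: 14.296 Mbps × 5160 s = 73767.4 Mb
product demo: 5.006 Mbps × 540 s = 2703.2 Mb
documentary: 6.596 Mbps × 6000 s = 39576.0 Mb
security camera export: 6.496 Mbps × 42600 s = 276729.6 Mb
drone footage reel: 80.896 Mbps × 795 s = 64312.3 Mb
Total: 457088.5 Mb = 57136.1 MB.
At 40 Mbps: 457088.5 / 40 = 11427 s ≈ 3.17 hours.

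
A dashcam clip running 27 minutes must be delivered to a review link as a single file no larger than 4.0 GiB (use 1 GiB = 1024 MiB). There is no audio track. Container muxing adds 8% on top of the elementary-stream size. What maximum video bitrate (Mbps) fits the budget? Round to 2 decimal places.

19.64 Mbps

Budget: 4.0 GiB = 34359.7 Mb.
Stream payload after overhead: 34359.7 / 1.08 = 31814.6 Mb.
27 min = 1620 s
Total bitrate budget: 31814.6 Mb / 1620 s = 19.639 Mbps.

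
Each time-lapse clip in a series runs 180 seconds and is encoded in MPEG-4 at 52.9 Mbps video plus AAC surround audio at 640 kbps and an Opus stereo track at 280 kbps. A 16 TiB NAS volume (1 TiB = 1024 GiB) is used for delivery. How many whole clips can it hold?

14527

Audio total: 640 + 280 = 920 kbps = 0.920 Mbps.
Total bitrate: 53.820 Mbps.
Per item: 53.820 Mbps × 180 s = 9,688 Mb = 1,211 MB.
Capacity: 16 TiB = 140,737,488 Mb; 14527.59 items → 14527 complete.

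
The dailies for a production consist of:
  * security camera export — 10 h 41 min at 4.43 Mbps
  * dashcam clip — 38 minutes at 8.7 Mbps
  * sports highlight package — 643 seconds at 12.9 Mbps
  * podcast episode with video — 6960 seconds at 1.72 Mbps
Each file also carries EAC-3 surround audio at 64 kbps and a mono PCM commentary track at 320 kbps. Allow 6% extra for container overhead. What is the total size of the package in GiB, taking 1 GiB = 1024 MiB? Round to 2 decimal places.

Audio total: 64 + 320 = 384 kbps = 0.384 Mbps.
security camera export: 4.814 Mbps × 38460 s × 1.06 = 196255.2 Mb
dashcam clip: 9.084 Mbps × 2280 s × 1.06 = 21954.2 Mb
sports highlight package: 13.284 Mbps × 643 s × 1.06 = 9054.1 Mb
podcast episode with video: 2.104 Mbps × 6960 s × 1.06 = 15522.5 Mb
Total: 242786.0 Mb = 30348.3 MB.
= 28.26 GiB.

28.26 GiB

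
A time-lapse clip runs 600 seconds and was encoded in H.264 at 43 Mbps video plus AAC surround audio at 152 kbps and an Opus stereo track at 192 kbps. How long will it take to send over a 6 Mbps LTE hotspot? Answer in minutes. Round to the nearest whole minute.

Audio total: 152 + 192 = 344 kbps = 0.344 Mbps.
Total bitrate: 43.344 Mbps.
File: 43.344 Mbps × 600 s = 26006.4 Mb.
At 6 Mbps: 26006.4 / 6 = 4334.4 s ≈ 72.2 minutes.

72 minutes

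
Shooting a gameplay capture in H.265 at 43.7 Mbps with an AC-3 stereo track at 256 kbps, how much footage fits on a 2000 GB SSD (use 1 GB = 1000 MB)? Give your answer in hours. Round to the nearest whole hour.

Audio: 256 kbps = 0.256 Mbps.
Total bitrate: 43.7 + 0.256 = 43.956 Mbps.
Capacity: 2000 GB = 16,000,000 Mb.
Recording time: 16,000,000 / 43.956 = 364,000 s ≈ 101 hours.

101 hours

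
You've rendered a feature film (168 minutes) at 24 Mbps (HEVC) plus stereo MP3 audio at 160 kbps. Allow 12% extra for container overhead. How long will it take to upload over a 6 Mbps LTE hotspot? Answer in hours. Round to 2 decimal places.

12.63 hours

168 min = 10080 s
Audio: 160 kbps = 0.160 Mbps.
Total bitrate: 24.160 Mbps.
File: 24.160 Mbps × 10080 s = 243532.8 Mb.
With 12% container overhead: ×1.12. → 272756.7 Mb.
At 6 Mbps: 272756.7 / 6 = 45459.5 s ≈ 12.6 hours.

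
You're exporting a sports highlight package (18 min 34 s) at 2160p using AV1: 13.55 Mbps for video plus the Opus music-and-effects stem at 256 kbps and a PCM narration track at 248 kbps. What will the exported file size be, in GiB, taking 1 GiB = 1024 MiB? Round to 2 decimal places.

1.82 GiB

18 min 34 s = 1114 s
Audio total: 256 + 248 = 504 kbps = 0.504 Mbps.
Total bitrate: 13.55 + 0.504 = 14.054 Mbps.
Stream data: 14.054 Mbps × 1114 s = 15656.2 Mb.
15,656 Mb = 1,957,019,500 bytes ÷ 1,073,741,824 = 1.823 GiB.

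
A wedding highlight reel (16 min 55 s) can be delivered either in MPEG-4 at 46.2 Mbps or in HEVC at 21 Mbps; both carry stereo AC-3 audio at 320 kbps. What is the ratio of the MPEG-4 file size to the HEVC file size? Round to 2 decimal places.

2.18

16 min 55 s = 1015 s
Audio: 320 kbps = 0.320 Mbps.
MPEG-4: 46.520 Mbps × 1015 s = 47217.8 Mb = 5.497 GiB.
HEVC: 21.320 Mbps × 1015 s = 21639.8 Mb = 2.519 GiB.
Ratio: 5.497 / 2.519 = 2.182.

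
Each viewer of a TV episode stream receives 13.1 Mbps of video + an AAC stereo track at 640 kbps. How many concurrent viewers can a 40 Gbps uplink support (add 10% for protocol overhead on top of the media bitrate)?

Audio: 640 kbps = 0.640 Mbps.
Per-viewer media rate: 13.740 Mbps.
On the wire with 10% overhead: 15.114 Mbps.
40 Gbps = 40,000 Mbps; 40,000 / 15.114 = 2646.55 → 2646 viewers.

2646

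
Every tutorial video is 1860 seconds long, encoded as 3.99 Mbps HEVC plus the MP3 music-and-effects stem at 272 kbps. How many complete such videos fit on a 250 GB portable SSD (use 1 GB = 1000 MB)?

252

Audio: 272 kbps = 0.272 Mbps.
Total bitrate: 4.262 Mbps.
Per item: 4.262 Mbps × 1860 s = 7,927 Mb = 990.9 MB.
Capacity: 250 GB = 2,000,000 Mb; 252.29 items → 252 complete.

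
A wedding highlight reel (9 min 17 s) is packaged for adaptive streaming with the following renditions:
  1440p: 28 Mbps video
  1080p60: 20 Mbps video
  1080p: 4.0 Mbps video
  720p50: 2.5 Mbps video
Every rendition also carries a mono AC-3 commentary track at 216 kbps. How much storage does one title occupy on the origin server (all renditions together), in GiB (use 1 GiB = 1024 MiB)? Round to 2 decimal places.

9 min 17 s = 557 s
Audio: 216 kbps = 0.216 Mbps.
Sum of rendition bitrates: (28+0.216) + (20+0.216) + (4.0+0.216) + (2.5+0.216) = 55.364 Mbps.
× 557 s = 30,838 Mb = 3,855 MB = 3.590 GiB.

3.59 GiB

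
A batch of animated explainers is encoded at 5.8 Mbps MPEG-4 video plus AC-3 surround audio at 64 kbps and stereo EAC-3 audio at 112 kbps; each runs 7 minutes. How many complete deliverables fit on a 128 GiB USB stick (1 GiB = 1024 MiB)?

7 min = 420 s
Audio total: 64 + 112 = 176 kbps = 0.176 Mbps.
Total bitrate: 5.976 Mbps.
Per item: 5.976 Mbps × 420 s = 2,510 Mb = 313.7 MB.
Capacity: 128 GiB = 1,099,512 Mb; 438.07 items → 438 complete.

438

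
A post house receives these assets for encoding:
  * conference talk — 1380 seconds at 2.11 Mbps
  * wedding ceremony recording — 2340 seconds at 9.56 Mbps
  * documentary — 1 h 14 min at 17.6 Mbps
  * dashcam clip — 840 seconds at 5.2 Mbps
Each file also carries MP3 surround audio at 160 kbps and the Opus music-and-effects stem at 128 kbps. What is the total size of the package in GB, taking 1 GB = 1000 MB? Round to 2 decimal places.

Audio total: 160 + 128 = 288 kbps = 0.288 Mbps.
conference talk: 2.398 Mbps × 1380 s = 3309.2 Mb
wedding ceremony recording: 9.848 Mbps × 2340 s = 23044.3 Mb
documentary: 17.888 Mbps × 4440 s = 79422.7 Mb
dashcam clip: 5.488 Mbps × 840 s = 4609.9 Mb
Total: 110386.2 Mb = 13798.3 MB.
= 13.80 GB.

13.80 GB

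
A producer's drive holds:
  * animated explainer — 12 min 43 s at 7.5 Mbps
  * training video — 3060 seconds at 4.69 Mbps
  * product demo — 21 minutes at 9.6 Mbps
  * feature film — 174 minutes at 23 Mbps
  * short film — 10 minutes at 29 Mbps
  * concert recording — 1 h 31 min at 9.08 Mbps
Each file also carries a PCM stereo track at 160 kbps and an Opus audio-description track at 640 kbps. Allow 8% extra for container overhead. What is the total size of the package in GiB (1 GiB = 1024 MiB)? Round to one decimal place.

Audio total: 160 + 640 = 800 kbps = 0.800 Mbps.
animated explainer: 8.300 Mbps × 763 s × 1.08 = 6839.5 Mb
training video: 5.490 Mbps × 3060 s × 1.08 = 18143.4 Mb
product demo: 10.400 Mbps × 1260 s × 1.08 = 14152.3 Mb
feature film: 23.800 Mbps × 10440 s × 1.08 = 268349.8 Mb
short film: 29.800 Mbps × 600 s × 1.08 = 19310.4 Mb
concert recording: 9.880 Mbps × 5460 s × 1.08 = 58260.4 Mb
Total: 385055.7 Mb = 48132.0 MB.
= 44.83 GiB.

44.8 GiB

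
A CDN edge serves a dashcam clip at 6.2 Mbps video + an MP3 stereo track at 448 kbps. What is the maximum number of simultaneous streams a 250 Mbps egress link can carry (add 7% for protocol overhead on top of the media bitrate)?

Audio: 448 kbps = 0.448 Mbps.
Per-viewer media rate: 6.648 Mbps.
On the wire with 7% overhead: 7.113 Mbps.
250 Mbps = 250.0 Mbps; 250.0 / 7.113 = 35.15 → 35 viewers.

35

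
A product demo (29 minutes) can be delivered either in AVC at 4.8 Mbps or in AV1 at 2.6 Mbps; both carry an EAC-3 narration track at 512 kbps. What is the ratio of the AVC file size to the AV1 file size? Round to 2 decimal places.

29 min = 1740 s
Audio: 512 kbps = 0.512 Mbps.
AVC: 5.312 Mbps × 1740 s = 9242.9 Mb = 1.076 GiB.
AV1: 3.112 Mbps × 1740 s = 5414.9 Mb = 0.630 GiB.
Ratio: 1.076 / 0.630 = 1.707.

1.71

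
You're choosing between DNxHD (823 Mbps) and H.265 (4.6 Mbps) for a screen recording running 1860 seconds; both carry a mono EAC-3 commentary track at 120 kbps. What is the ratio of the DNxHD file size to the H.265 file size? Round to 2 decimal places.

Audio: 120 kbps = 0.120 Mbps.
DNxHD: 823.120 Mbps × 1860 s = 1531003.2 Mb = 178.232 GiB.
H.265: 4.720 Mbps × 1860 s = 8779.2 Mb = 1.022 GiB.
Ratio: 178.232 / 1.022 = 174.390.

174.39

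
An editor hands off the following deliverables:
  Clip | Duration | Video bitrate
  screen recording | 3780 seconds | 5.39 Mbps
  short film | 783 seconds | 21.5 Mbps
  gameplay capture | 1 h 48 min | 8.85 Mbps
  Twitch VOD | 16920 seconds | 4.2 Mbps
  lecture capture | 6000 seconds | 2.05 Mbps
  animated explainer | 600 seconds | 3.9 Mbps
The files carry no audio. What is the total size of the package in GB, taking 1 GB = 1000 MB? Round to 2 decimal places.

screen recording: 5.390 Mbps × 3780 s = 20374.2 Mb
short film: 21.500 Mbps × 783 s = 16834.5 Mb
gameplay capture: 8.850 Mbps × 6480 s = 57348.0 Mb
Twitch VOD: 4.200 Mbps × 16920 s = 71064.0 Mb
lecture capture: 2.050 Mbps × 6000 s = 12300.0 Mb
animated explainer: 3.900 Mbps × 600 s = 2340.0 Mb
Total: 180260.7 Mb = 22532.6 MB.
= 22.53 GB.

22.53 GB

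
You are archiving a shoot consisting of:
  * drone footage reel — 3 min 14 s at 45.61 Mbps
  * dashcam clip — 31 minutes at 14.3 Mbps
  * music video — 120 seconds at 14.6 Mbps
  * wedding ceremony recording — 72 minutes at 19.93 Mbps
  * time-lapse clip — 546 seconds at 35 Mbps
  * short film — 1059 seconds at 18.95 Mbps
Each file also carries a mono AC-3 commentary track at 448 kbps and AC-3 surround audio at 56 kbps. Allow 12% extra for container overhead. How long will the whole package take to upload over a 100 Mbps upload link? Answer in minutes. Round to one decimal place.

31.1 minutes

Audio total: 448 + 56 = 504 kbps = 0.504 Mbps.
drone footage reel: 46.114 Mbps × 194 s × 1.12 = 10019.6 Mb
dashcam clip: 14.804 Mbps × 1860 s × 1.12 = 30839.7 Mb
music video: 15.104 Mbps × 120 s × 1.12 = 2030.0 Mb
wedding ceremony recording: 20.434 Mbps × 4320 s × 1.12 = 98867.9 Mb
time-lapse clip: 35.504 Mbps × 546 s × 1.12 = 21711.4 Mb
short film: 19.454 Mbps × 1059 s × 1.12 = 23074.0 Mb
Total: 186542.6 Mb = 23317.8 MB.
At 100 Mbps: 186542.6 / 100 = 1865 s ≈ 31.1 minutes.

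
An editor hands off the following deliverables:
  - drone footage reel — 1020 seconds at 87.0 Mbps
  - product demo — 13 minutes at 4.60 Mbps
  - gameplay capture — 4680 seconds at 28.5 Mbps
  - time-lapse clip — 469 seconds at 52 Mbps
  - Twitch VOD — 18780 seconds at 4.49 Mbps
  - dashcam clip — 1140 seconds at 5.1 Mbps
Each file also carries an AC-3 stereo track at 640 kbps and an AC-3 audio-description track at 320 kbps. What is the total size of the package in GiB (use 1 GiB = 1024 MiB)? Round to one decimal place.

42.6 GiB

Audio total: 640 + 320 = 960 kbps = 0.960 Mbps.
drone footage reel: 87.960 Mbps × 1020 s = 89719.2 Mb
product demo: 5.560 Mbps × 780 s = 4336.8 Mb
gameplay capture: 29.460 Mbps × 4680 s = 137872.8 Mb
time-lapse clip: 52.960 Mbps × 469 s = 24838.2 Mb
Twitch VOD: 5.450 Mbps × 18780 s = 102351.0 Mb
dashcam clip: 6.060 Mbps × 1140 s = 6908.4 Mb
Total: 366026.4 Mb = 45753.3 MB.
= 42.61 GiB.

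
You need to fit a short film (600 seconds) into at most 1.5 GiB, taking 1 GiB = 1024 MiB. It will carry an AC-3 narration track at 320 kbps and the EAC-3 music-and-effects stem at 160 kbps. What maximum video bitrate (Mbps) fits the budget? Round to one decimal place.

Budget: 1.5 GiB = 12884.9 Mb.
Total bitrate budget: 12884.9 Mb / 600 s = 21.475 Mbps.
Audio total: 320 + 160 = 480 kbps = 0.480 Mbps.
Video: 21.475 − 0.480 = 20.995 Mbps.

21.0 Mbps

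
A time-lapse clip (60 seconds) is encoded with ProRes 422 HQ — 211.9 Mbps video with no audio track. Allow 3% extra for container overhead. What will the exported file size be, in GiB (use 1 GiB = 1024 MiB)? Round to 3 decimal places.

Total bitrate: 211.9 Mbps.
Stream data: 211.900 Mbps × 60 s = 12714.0 Mb.
With 3% container overhead: ×1.03.
13,095 Mb = 1,636,927,500 bytes ÷ 1,073,741,824 = 1.525 GiB.

1.525 GiB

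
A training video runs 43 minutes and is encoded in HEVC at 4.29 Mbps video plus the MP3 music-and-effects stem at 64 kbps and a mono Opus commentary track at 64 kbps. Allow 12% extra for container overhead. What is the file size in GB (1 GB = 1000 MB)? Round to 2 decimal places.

1.60 GB

43 min = 2580 s
Audio total: 64 + 64 = 128 kbps = 0.128 Mbps.
Total bitrate: 4.29 + 0.128 = 4.418 Mbps.
Stream data: 4.418 Mbps × 2580 s = 11398.4 Mb.
With 12% container overhead: ×1.12.
12,766 Mb ÷ 8 = 1,596 MB → 1.596 GB.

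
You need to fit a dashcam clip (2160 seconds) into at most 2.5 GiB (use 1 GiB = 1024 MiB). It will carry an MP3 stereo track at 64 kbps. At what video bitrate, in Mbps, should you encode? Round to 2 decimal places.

9.88 Mbps

Budget: 2.5 GiB = 21474.8 Mb.
Total bitrate budget: 21474.8 Mb / 2160 s = 9.942 Mbps.
Audio: 64 kbps = 0.064 Mbps.
Video: 9.942 − 0.064 = 9.878 Mbps.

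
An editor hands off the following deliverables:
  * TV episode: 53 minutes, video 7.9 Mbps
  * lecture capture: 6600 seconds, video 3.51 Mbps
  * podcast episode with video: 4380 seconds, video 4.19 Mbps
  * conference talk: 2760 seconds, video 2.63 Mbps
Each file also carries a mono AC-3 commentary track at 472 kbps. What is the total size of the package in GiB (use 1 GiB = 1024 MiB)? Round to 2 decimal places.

9.53 GiB

Audio: 472 kbps = 0.472 Mbps.
TV episode: 8.372 Mbps × 3180 s = 26623.0 Mb
lecture capture: 3.982 Mbps × 6600 s = 26281.2 Mb
podcast episode with video: 4.662 Mbps × 4380 s = 20419.6 Mb
conference talk: 3.102 Mbps × 2760 s = 8561.5 Mb
Total: 81885.2 Mb = 10235.7 MB.
= 9.533 GiB.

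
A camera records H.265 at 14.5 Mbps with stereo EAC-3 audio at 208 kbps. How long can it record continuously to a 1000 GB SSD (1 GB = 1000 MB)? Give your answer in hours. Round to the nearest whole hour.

Audio: 208 kbps = 0.208 Mbps.
Total bitrate: 14.5 + 0.208 = 14.708 Mbps.
Capacity: 1000 GB = 8,000,000 Mb.
Recording time: 8,000,000 / 14.708 = 543,922 s ≈ 151 hours.

151 hours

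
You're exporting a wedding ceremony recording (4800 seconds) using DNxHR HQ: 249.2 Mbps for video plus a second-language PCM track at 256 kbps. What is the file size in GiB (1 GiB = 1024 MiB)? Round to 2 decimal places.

Audio: 256 kbps = 0.256 Mbps.
Total bitrate: 249.2 + 0.256 = 249.456 Mbps.
Stream data: 249.456 Mbps × 4800 s = 1197388.8 Mb.
1,197,389 Mb = 149,673,600,000 bytes ÷ 1,073,741,824 = 139.4 GiB.

139.39 GiB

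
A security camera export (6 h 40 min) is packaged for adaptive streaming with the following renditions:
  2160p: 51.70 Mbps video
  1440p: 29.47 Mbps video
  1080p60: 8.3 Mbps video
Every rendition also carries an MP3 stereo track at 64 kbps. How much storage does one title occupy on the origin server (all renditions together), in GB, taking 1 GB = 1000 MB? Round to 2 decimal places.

268.99 GB

6 h 40 min = 400 min = 24000 s
Audio: 64 kbps = 0.064 Mbps.
Sum of rendition bitrates: (51.70+0.064) + (29.47+0.064) + (8.3+0.064) = 89.662 Mbps.
× 24000 s = 2,151,888 Mb = 268,986 MB = 269.0 GB.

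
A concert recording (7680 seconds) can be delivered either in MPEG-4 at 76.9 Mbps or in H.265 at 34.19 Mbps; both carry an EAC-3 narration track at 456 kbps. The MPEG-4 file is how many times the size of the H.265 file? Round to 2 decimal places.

2.23

Audio: 456 kbps = 0.456 Mbps.
MPEG-4: 77.356 Mbps × 7680 s = 594094.1 Mb = 74.262 GB.
H.265: 34.646 Mbps × 7680 s = 266081.3 Mb = 33.260 GB.
Ratio: 74.262 / 33.260 = 2.233.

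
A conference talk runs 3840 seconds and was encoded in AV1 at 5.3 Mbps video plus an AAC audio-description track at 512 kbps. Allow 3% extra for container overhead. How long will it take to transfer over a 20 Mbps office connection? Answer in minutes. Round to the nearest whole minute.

Audio: 512 kbps = 0.512 Mbps.
Total bitrate: 5.812 Mbps.
File: 5.812 Mbps × 3840 s = 22318.1 Mb.
With 3% container overhead: ×1.03. → 22987.6 Mb.
At 20 Mbps: 22987.6 / 20 = 1149.4 s ≈ 19.2 minutes.

19 minutes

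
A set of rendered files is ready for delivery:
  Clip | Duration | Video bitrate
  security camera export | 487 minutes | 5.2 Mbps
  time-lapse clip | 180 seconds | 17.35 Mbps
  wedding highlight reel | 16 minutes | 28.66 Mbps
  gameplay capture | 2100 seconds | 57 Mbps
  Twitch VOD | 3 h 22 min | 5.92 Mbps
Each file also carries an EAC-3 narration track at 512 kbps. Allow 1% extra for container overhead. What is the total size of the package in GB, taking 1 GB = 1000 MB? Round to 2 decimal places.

Audio: 512 kbps = 0.512 Mbps.
security camera export: 5.712 Mbps × 29220 s × 1.01 = 168573.7 Mb
time-lapse clip: 17.862 Mbps × 180 s × 1.01 = 3247.3 Mb
wedding highlight reel: 29.172 Mbps × 960 s × 1.01 = 28285.2 Mb
gameplay capture: 57.512 Mbps × 2100 s × 1.01 = 121983.0 Mb
Twitch VOD: 6.432 Mbps × 12120 s × 1.01 = 78735.4 Mb
Total: 400824.5 Mb = 50103.1 MB.
= 50.10 GB.

50.10 GB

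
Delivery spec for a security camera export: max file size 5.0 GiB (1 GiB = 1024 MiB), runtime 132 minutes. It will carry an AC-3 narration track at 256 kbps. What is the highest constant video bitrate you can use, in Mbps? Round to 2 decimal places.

Budget: 5.0 GiB = 42949.7 Mb.
132 min = 7920 s
Total bitrate budget: 42949.7 Mb / 7920 s = 5.423 Mbps.
Audio: 256 kbps = 0.256 Mbps.
Video: 5.423 − 0.256 = 5.167 Mbps.

5.17 Mbps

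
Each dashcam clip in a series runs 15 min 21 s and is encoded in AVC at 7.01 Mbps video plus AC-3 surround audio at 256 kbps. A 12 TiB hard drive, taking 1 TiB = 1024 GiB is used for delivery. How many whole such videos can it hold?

15 min 21 s = 921 s
Audio: 256 kbps = 0.256 Mbps.
Total bitrate: 7.266 Mbps.
Per item: 7.266 Mbps × 921 s = 6,692 Mb = 836.5 MB.
Capacity: 12 TiB = 105,553,116 Mb; 15773.06 items → 15773 complete.

15773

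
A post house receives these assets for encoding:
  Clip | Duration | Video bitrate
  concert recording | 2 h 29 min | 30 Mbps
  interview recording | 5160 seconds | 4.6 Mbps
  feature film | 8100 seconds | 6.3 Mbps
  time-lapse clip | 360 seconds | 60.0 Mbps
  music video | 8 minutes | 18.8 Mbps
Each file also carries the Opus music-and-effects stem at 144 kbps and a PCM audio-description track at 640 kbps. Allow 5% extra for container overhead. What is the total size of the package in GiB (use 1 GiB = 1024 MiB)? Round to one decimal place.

Audio total: 144 + 640 = 784 kbps = 0.784 Mbps.
concert recording: 30.784 Mbps × 8940 s × 1.05 = 288969.4 Mb
interview recording: 5.384 Mbps × 5160 s × 1.05 = 29170.5 Mb
feature film: 7.084 Mbps × 8100 s × 1.05 = 60249.4 Mb
time-lapse clip: 60.784 Mbps × 360 s × 1.05 = 22976.4 Mb
music video: 19.584 Mbps × 480 s × 1.05 = 9870.3 Mb
Total: 411236.0 Mb = 51404.5 MB.
= 47.87 GiB.

47.9 GiB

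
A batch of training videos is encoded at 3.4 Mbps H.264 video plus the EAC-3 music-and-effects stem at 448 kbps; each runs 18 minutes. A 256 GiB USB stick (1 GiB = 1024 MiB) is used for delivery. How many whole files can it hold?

529

18 min = 1080 s
Audio: 448 kbps = 0.448 Mbps.
Total bitrate: 3.848 Mbps.
Per item: 3.848 Mbps × 1080 s = 4,156 Mb = 519.5 MB.
Capacity: 256 GiB = 2,199,023 Mb; 529.14 items → 529 complete.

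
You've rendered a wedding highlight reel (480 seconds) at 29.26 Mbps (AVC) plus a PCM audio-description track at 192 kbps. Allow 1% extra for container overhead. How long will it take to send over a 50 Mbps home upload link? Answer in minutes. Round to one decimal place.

4.8 minutes

Audio: 192 kbps = 0.192 Mbps.
Total bitrate: 29.452 Mbps.
File: 29.452 Mbps × 480 s = 14137.0 Mb.
With 1% container overhead: ×1.01. → 14278.3 Mb.
At 50 Mbps: 14278.3 / 50 = 285.6 s ≈ 4.76 minutes.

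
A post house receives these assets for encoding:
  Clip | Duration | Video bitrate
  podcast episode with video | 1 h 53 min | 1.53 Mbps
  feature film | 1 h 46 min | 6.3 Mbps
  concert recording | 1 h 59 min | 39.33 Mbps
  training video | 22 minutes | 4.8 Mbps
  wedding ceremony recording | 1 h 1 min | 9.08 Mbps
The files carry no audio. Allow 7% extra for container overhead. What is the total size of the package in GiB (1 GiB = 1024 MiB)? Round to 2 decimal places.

podcast episode with video: 1.530 Mbps × 6780 s × 1.07 = 11099.5 Mb
feature film: 6.300 Mbps × 6360 s × 1.07 = 42872.8 Mb
concert recording: 39.330 Mbps × 7140 s × 1.07 = 300473.3 Mb
training video: 4.800 Mbps × 1320 s × 1.07 = 6779.5 Mb
wedding ceremony recording: 9.080 Mbps × 3660 s × 1.07 = 35559.1 Mb
Total: 396784.2 Mb = 49598.0 MB.
= 46.19 GiB.

46.19 GiB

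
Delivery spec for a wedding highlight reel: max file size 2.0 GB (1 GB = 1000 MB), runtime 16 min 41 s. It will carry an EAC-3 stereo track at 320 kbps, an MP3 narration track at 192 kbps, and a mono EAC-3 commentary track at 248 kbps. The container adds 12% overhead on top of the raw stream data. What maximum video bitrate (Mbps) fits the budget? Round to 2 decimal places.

13.51 Mbps

Budget: 2.0 GB = 16000.0 Mb.
Stream payload after overhead: 16000.0 / 1.12 = 14285.7 Mb.
16 min 41 s = 1001 s
Total bitrate budget: 14285.7 Mb / 1001 s = 14.271 Mbps.
Audio total: 320 + 192 + 248 = 760 kbps = 0.760 Mbps.
Video: 14.271 − 0.760 = 13.511 Mbps.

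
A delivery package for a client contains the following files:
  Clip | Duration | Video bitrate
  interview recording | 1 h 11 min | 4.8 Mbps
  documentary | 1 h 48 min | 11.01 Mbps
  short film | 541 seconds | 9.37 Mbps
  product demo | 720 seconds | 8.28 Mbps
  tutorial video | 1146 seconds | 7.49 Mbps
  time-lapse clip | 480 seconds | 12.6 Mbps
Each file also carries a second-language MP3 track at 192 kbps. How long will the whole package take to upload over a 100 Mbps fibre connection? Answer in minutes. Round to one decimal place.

20.0 minutes

Audio: 192 kbps = 0.192 Mbps.
interview recording: 4.992 Mbps × 4260 s = 21265.9 Mb
documentary: 11.202 Mbps × 6480 s = 72589.0 Mb
short film: 9.562 Mbps × 541 s = 5173.0 Mb
product demo: 8.472 Mbps × 720 s = 6099.8 Mb
tutorial video: 7.682 Mbps × 1146 s = 8803.6 Mb
time-lapse clip: 12.792 Mbps × 480 s = 6140.2 Mb
Total: 120071.5 Mb = 15008.9 MB.
At 100 Mbps: 120071.5 / 100 = 1201 s ≈ 20 minutes.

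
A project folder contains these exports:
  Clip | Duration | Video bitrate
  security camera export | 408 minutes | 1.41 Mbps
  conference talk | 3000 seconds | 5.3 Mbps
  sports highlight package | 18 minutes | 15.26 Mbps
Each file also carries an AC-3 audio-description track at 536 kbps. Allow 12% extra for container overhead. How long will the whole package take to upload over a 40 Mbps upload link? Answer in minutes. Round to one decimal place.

Audio: 536 kbps = 0.536 Mbps.
security camera export: 1.946 Mbps × 24480 s × 1.12 = 53354.6 Mb
conference talk: 5.836 Mbps × 3000 s × 1.12 = 19609.0 Mb
sports highlight package: 15.796 Mbps × 1080 s × 1.12 = 19106.8 Mb
Total: 92070.5 Mb = 11508.8 MB.
At 40 Mbps: 92070.5 / 40 = 2302 s ≈ 38.4 minutes.

38.4 minutes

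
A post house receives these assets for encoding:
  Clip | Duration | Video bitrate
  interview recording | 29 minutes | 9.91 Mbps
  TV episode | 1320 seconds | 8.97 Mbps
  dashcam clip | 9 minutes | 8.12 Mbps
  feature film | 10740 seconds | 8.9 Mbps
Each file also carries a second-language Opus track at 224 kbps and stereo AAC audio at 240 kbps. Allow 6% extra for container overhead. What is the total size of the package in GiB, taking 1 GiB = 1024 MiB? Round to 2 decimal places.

16.75 GiB

Audio total: 224 + 240 = 464 kbps = 0.464 Mbps.
interview recording: 10.374 Mbps × 1740 s × 1.06 = 19133.8 Mb
TV episode: 9.434 Mbps × 1320 s × 1.06 = 13200.1 Mb
dashcam clip: 8.584 Mbps × 540 s × 1.06 = 4913.5 Mb
feature film: 9.364 Mbps × 10740 s × 1.06 = 106603.5 Mb
Total: 143850.9 Mb = 17981.4 MB.
= 16.75 GiB.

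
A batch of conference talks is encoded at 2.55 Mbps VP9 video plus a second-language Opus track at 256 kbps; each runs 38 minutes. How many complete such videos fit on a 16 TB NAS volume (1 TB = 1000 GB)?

20007

38 min = 2280 s
Audio: 256 kbps = 0.256 Mbps.
Total bitrate: 2.806 Mbps.
Per item: 2.806 Mbps × 2280 s = 6,398 Mb = 799.7 MB.
Capacity: 16 TB = 128,000,000 Mb; 20007.25 items → 20007 complete.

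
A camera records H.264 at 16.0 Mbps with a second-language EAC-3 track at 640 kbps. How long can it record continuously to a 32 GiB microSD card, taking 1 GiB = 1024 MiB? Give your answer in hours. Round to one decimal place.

4.6 hours

Audio: 640 kbps = 0.640 Mbps.
Total bitrate: 16.0 + 0.640 = 16.640 Mbps.
Capacity: 32 GiB = 274,878 Mb.
Recording time: 274,878 / 16.640 = 16,519 s ≈ 4.59 hours.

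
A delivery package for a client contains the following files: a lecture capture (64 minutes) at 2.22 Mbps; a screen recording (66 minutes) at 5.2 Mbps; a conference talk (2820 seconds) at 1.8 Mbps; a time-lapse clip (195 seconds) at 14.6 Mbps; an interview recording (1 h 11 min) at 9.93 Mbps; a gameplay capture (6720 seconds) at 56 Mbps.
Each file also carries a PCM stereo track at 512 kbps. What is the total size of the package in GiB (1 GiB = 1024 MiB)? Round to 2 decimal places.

54.35 GiB

Audio: 512 kbps = 0.512 Mbps.
lecture capture: 2.732 Mbps × 3840 s = 10490.9 Mb
screen recording: 5.712 Mbps × 3960 s = 22619.5 Mb
conference talk: 2.312 Mbps × 2820 s = 6519.8 Mb
time-lapse clip: 15.112 Mbps × 195 s = 2946.8 Mb
interview recording: 10.442 Mbps × 4260 s = 44482.9 Mb
gameplay capture: 56.512 Mbps × 6720 s = 379760.6 Mb
Total: 466820.6 Mb = 58352.6 MB.
= 54.35 GiB.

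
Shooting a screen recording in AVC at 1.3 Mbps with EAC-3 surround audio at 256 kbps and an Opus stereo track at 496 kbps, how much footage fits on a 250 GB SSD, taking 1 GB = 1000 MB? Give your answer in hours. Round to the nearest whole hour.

Audio total: 256 + 496 = 752 kbps = 0.752 Mbps.
Total bitrate: 1.3 + 0.752 = 2.052 Mbps.
Capacity: 250 GB = 2,000,000 Mb.
Recording time: 2,000,000 / 2.052 = 974,659 s ≈ 271 hours.

271 hours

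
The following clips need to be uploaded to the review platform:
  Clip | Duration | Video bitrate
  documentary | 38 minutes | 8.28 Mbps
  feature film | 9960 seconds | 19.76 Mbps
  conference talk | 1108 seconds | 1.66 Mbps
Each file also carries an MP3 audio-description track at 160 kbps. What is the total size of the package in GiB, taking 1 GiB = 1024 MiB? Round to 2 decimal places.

25.57 GiB

Audio: 160 kbps = 0.160 Mbps.
documentary: 8.440 Mbps × 2280 s = 19243.2 Mb
feature film: 19.920 Mbps × 9960 s = 198403.2 Mb
conference talk: 1.820 Mbps × 1108 s = 2016.6 Mb
Total: 219663.0 Mb = 27457.9 MB.
= 25.57 GiB.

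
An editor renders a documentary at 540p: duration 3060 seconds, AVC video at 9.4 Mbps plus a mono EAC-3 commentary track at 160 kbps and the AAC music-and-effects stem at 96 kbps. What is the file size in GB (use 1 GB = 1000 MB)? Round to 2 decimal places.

3.69 GB

Audio total: 160 + 96 = 256 kbps = 0.256 Mbps.
Total bitrate: 9.4 + 0.256 = 9.656 Mbps.
Stream data: 9.656 Mbps × 3060 s = 29547.4 Mb.
29,547 Mb ÷ 8 = 3,693 MB → 3.693 GB.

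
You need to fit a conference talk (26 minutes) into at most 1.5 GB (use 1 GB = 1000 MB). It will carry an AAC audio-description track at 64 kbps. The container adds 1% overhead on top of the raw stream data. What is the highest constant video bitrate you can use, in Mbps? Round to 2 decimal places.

Budget: 1.5 GB = 12000.0 Mb.
Stream payload after overhead: 12000.0 / 1.01 = 11881.2 Mb.
26 min = 1560 s
Total bitrate budget: 11881.2 Mb / 1560 s = 7.616 Mbps.
Audio: 64 kbps = 0.064 Mbps.
Video: 7.616 − 0.064 = 7.552 Mbps.

7.55 Mbps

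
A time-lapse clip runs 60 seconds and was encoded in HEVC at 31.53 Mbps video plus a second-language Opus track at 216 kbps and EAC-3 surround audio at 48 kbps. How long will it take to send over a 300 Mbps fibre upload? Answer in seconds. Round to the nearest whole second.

Audio total: 216 + 48 = 264 kbps = 0.264 Mbps.
Total bitrate: 31.794 Mbps.
File: 31.794 Mbps × 60 s = 1907.6 Mb.
At 300 Mbps: 1907.6 / 300 = 6.4 s ≈ 6.36 seconds.

6 seconds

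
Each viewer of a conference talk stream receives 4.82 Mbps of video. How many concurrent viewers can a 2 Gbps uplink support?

414

2 Gbps = 2,000 Mbps; 2,000 / 4.820 = 414.94 → 414 viewers.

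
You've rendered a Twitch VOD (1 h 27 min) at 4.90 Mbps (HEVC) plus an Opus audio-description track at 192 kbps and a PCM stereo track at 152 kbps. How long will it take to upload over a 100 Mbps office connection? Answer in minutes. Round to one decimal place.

4.6 minutes

1 h 27 min = 87 min = 5220 s
Audio total: 192 + 152 = 344 kbps = 0.344 Mbps.
Total bitrate: 5.244 Mbps.
File: 5.244 Mbps × 5220 s = 27373.7 Mb.
At 100 Mbps: 27373.7 / 100 = 273.7 s ≈ 4.56 minutes.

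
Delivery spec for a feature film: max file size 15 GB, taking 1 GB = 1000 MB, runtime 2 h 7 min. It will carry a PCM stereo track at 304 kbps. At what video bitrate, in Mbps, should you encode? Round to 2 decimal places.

Budget: 15 GB = 120000.0 Mb.
2 h 7 min = 127 min = 7620 s
Total bitrate budget: 120000.0 Mb / 7620 s = 15.748 Mbps.
Audio: 304 kbps = 0.304 Mbps.
Video: 15.748 − 0.304 = 15.444 Mbps.

15.44 Mbps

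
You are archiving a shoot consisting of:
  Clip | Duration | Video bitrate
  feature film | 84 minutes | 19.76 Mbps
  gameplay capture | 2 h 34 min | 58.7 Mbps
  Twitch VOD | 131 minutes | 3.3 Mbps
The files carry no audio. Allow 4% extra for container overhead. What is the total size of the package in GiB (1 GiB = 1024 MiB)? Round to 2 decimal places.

80.87 GiB

feature film: 19.760 Mbps × 5040 s × 1.04 = 103574.0 Mb
gameplay capture: 58.700 Mbps × 9240 s × 1.04 = 564083.5 Mb
Twitch VOD: 3.300 Mbps × 7860 s × 1.04 = 26975.5 Mb
Total: 694633.1 Mb = 86829.1 MB.
= 80.87 GiB.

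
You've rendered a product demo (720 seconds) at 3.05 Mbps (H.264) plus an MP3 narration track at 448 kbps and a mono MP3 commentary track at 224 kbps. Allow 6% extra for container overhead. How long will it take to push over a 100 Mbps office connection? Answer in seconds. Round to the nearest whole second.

Audio total: 448 + 224 = 672 kbps = 0.672 Mbps.
Total bitrate: 3.722 Mbps.
File: 3.722 Mbps × 720 s = 2679.8 Mb.
With 6% container overhead: ×1.06. → 2840.6 Mb.
At 100 Mbps: 2840.6 / 100 = 28.4 s ≈ 28.4 seconds.

28 seconds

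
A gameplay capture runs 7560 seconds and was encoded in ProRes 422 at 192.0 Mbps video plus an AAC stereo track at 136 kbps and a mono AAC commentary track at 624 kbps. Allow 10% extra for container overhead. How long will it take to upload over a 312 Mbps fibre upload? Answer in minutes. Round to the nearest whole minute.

Audio total: 136 + 624 = 760 kbps = 0.760 Mbps.
Total bitrate: 192.760 Mbps.
File: 192.760 Mbps × 7560 s = 1457265.6 Mb.
With 10% container overhead: ×1.10. → 1602992.2 Mb.
At 312 Mbps: 1602992.2 / 312 = 5137.8 s ≈ 85.6 minutes.

86 minutes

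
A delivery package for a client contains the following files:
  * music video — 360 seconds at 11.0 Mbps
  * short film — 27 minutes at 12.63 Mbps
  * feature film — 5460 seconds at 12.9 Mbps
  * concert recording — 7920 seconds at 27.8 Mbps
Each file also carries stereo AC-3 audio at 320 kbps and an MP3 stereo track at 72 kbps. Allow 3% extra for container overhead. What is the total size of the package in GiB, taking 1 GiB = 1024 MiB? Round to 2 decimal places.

Audio total: 320 + 72 = 392 kbps = 0.392 Mbps.
music video: 11.392 Mbps × 360 s × 1.03 = 4224.2 Mb
short film: 13.022 Mbps × 1620 s × 1.03 = 21728.5 Mb
feature film: 13.292 Mbps × 5460 s × 1.03 = 74751.5 Mb
concert recording: 28.192 Mbps × 7920 s × 1.03 = 229979.1 Mb
Total: 330683.3 Mb = 41335.4 MB.
= 38.50 GiB.

38.50 GiB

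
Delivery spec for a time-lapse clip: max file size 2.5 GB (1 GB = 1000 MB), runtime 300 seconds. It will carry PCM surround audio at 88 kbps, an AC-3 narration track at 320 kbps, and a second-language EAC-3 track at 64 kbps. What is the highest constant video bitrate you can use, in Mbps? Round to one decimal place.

66.2 Mbps

Budget: 2.5 GB = 20000.0 Mb.
Total bitrate budget: 20000.0 Mb / 300 s = 66.667 Mbps.
Audio total: 88 + 320 + 64 = 472 kbps = 0.472 Mbps.
Video: 66.667 − 0.472 = 66.195 Mbps.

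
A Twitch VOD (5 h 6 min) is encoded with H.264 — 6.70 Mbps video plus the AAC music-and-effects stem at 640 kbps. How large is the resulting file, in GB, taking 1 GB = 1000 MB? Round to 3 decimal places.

5 h 6 min = 306 min = 18360 s
Audio: 640 kbps = 0.640 Mbps.
Total bitrate: 6.70 + 0.640 = 7.340 Mbps.
Stream data: 7.340 Mbps × 18360 s = 134762.4 Mb.
134,762 Mb ÷ 8 = 16,845 MB → 16.85 GB.

16.845 GB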